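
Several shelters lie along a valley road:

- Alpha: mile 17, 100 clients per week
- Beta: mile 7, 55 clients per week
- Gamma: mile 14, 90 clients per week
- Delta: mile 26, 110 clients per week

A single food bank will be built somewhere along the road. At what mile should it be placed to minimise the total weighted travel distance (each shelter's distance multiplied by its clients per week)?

x = 17

For a sum of weighted absolute distances on a line, the optimum is the weighted median (not the mean). Total weight W = 355; half-weight = 177.5.
Sort by position and accumulate weight:
  mile 7 (Beta, w=55) → cum 55
  mile 14 (Gamma, w=90) → cum 145
  mile 17 (Alpha, w=100) → cum 245  ≥ 177.5 → median here
  mile 26 (Delta, w=110) → cum 355
Optimal location: mile 17.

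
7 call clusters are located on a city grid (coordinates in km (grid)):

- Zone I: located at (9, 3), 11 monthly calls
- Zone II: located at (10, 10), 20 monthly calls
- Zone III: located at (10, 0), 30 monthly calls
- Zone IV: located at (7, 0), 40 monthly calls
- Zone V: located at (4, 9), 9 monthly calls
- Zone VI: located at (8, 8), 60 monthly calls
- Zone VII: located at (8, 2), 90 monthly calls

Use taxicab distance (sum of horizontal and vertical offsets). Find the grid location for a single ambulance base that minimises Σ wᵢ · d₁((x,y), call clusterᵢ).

(8, 2)

Manhattan distance separates: Σwᵢ(|x−xᵢ|+|y−yᵢ|) = Σwᵢ|x−xᵢ| + Σwᵢ|y−yᵢ|, so x and y are optimised independently as 1-D weighted medians.
Total weight W = 260; half = 130.
x-coordinate, sorted with cumulative weight:
  x=4 (Zone V, w=9) cum 9
  x=7 (Zone IV, w=40) cum 49
  x=8 (Zone VI, w=60) cum 109
  x=8 (Zone VII, w=90) cum 199  ← median
  x=9 (Zone I, w=11) cum 210
  x=10 (Zone II, w=20) cum 230
  x=10 (Zone III, w=30) cum 260
⇒ x* = 8
y-coordinate, sorted with cumulative weight:
  y=0 (Zone III, w=30) cum 30
  y=0 (Zone IV, w=40) cum 70
  y=2 (Zone VII, w=90) cum 160  ← median
  y=3 (Zone I, w=11) cum 171
  y=8 (Zone VI, w=60) cum 231
  y=9 (Zone V, w=9) cum 240
  y=10 (Zone II, w=20) cum 260
⇒ y* = 2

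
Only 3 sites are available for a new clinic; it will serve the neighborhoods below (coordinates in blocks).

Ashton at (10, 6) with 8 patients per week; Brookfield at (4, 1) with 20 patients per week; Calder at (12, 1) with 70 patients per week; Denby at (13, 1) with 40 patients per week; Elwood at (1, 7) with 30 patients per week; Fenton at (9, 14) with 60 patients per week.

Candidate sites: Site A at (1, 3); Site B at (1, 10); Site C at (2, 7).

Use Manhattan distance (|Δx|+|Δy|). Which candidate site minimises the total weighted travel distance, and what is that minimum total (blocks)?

Site C, total 2902 blocks

Total weighted distance at each candidate:
  Site A (1, 3): total = 2926
  Site B (1, 10): total = 3394
  Site C (2, 7): total = 2902
Minimum is at Site C with total 2902 blocks.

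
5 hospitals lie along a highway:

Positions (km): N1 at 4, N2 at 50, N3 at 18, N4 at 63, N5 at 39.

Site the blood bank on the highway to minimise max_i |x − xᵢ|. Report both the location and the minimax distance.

location 33.5, max distance 29.5

The 1-center on a line is the midpoint of the two extreme points: leftmost at 4, rightmost at 63.
Optimal location = (4 + 63)/2 = 33.5; maximum distance = (63 − 4)/2 = 29.5.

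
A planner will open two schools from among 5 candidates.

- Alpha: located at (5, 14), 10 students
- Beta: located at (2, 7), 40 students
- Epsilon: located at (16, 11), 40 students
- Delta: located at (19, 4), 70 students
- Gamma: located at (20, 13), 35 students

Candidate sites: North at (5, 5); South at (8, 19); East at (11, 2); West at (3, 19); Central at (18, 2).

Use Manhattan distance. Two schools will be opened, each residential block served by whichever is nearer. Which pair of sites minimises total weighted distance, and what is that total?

{North, Central}, total 1395

Evaluate every pair (each demand assigned to the nearer of the two):
  {North, Central}: total = 1395
  {West, Central}: total = 1695
  {East, Central}: total = 1845
  {South, Central}: total = 1905
  {North, East}: total = 2250
  {South, East}: total = 2530
  {East, West}: total = 2550
  {North, South}: total = 2600
  {North, West}: total = 2805
  {South, West}: total = 3680
Best pair: {North, Central} with total 1395.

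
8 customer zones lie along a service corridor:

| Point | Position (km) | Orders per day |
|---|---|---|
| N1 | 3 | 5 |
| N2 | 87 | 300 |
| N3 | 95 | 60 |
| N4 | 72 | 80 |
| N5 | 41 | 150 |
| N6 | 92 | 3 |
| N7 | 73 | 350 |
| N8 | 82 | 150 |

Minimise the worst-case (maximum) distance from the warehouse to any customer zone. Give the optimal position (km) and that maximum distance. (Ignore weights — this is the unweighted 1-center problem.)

The 1-center on a line is the midpoint of the two extreme points: leftmost at 3, rightmost at 95.
Optimal location = (3 + 95)/2 = 49; maximum distance = (95 − 3)/2 = 46.

location 49, max distance 46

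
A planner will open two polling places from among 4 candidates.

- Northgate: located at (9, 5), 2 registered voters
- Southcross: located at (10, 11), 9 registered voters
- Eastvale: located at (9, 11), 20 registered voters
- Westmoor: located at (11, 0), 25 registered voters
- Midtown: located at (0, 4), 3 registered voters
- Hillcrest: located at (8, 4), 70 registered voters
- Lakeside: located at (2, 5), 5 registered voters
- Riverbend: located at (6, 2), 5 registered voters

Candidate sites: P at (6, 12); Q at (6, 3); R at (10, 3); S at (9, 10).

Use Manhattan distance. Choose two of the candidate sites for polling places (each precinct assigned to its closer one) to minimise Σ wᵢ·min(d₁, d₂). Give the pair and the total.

{R, S}, total 462

Evaluate every pair (each demand assigned to the nearer of the two):
  {R, S}: total = 462
  {Q, S}: total = 514
  {P, R}: total = 549
  {P, Q}: total = 601
  {Q, R}: total = 624
  {P, S}: total = 985
Best pair: {R, S} with total 462.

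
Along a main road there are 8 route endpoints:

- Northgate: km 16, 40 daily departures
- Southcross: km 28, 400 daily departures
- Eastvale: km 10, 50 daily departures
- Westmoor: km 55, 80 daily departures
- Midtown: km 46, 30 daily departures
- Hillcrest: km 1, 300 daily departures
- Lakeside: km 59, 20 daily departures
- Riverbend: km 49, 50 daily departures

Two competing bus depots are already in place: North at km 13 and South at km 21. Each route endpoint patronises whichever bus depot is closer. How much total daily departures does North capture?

390

The indifferent point is the midpoint (13+21)/2 = 17; route endpoints left of it (closer to North at 13) go to North, those right go to South.
  Hillcrest at 1 (w=300) → North
  Eastvale at 10 (w=50) → North
  Northgate at 16 (w=40) → North
  Southcross at 28 (w=400) → South
  Midtown at 46 (w=30) → South
  Riverbend at 49 (w=50) → South
  Westmoor at 55 (w=80) → South
  Lakeside at 59 (w=20) → South
North captures 390; South captures 580.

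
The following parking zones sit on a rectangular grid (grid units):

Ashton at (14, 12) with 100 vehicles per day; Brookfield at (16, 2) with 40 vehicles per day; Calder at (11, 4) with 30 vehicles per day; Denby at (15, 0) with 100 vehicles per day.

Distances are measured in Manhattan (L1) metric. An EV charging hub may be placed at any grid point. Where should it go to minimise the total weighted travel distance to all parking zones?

(15, 2)

Manhattan distance separates: Σwᵢ(|x−xᵢ|+|y−yᵢ|) = Σwᵢ|x−xᵢ| + Σwᵢ|y−yᵢ|, so x and y are optimised independently as 1-D weighted medians.
Total weight W = 270; half = 135.
x-coordinate, sorted with cumulative weight:
  x=11 (Calder, w=30) cum 30
  x=14 (Ashton, w=100) cum 130
  x=15 (Denby, w=100) cum 230  ← median
  x=16 (Brookfield, w=40) cum 270
⇒ x* = 15
y-coordinate, sorted with cumulative weight:
  y=0 (Denby, w=100) cum 100
  y=2 (Brookfield, w=40) cum 140  ← median
  y=4 (Calder, w=30) cum 170
  y=12 (Ashton, w=100) cum 270
⇒ y* = 2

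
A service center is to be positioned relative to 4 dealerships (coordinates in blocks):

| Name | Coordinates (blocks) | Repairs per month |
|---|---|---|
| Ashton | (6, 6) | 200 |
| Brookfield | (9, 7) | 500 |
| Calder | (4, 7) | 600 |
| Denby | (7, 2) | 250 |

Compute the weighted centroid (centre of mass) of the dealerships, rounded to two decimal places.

The minimiser of Σwᵢ‖p−pᵢ‖² is the weighted centroid p* = (Σwᵢpᵢ)/(Σwᵢ).
Σwᵢ = 1550.
Σwᵢxᵢ = 200·6 + 500·9 + 600·4 + 250·7 = 9850.
Σwᵢyᵢ = 200·6 + 500·7 + 600·7 + 250·2 = 9400.
x* = 9850/1550 = 6.35, y* = 9400/1550 = 6.06.

(6.35, 6.06)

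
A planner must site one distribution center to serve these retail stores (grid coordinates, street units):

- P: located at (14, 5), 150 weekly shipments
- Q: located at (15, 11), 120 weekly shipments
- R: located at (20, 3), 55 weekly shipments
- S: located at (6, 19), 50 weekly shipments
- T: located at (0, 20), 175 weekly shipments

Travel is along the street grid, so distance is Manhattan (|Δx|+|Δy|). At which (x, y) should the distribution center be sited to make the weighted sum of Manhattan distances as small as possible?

Manhattan distance separates: Σwᵢ(|x−xᵢ|+|y−yᵢ|) = Σwᵢ|x−xᵢ| + Σwᵢ|y−yᵢ|, so x and y are optimised independently as 1-D weighted medians.
Total weight W = 550; half = 275.
x-coordinate, sorted with cumulative weight:
  x=0 (T, w=175) cum 175
  x=6 (S, w=50) cum 225
  x=14 (P, w=150) cum 375  ← median
  x=15 (Q, w=120) cum 495
  x=20 (R, w=55) cum 550
⇒ x* = 14
y-coordinate, sorted with cumulative weight:
  y=3 (R, w=55) cum 55
  y=5 (P, w=150) cum 205
  y=11 (Q, w=120) cum 325  ← median
  y=19 (S, w=50) cum 375
  y=20 (T, w=175) cum 550
⇒ y* = 11

(14, 11)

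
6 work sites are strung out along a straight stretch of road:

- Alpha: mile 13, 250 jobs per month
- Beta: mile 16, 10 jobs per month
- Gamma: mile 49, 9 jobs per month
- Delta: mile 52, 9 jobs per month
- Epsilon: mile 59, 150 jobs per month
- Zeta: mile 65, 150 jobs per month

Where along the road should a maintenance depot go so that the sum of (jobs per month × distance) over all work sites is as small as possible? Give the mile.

x = 59

For a sum of weighted absolute distances on a line, the optimum is the weighted median (not the mean). Total weight W = 578; half-weight = 289.
Sort by position and accumulate weight:
  mile 13 (Alpha, w=250) → cum 250
  mile 16 (Beta, w=10) → cum 260
  mile 49 (Gamma, w=9) → cum 269
  mile 52 (Delta, w=9) → cum 278
  mile 59 (Epsilon, w=150) → cum 428  ≥ 289 → median here
  mile 65 (Zeta, w=150) → cum 578
Optimal location: mile 59.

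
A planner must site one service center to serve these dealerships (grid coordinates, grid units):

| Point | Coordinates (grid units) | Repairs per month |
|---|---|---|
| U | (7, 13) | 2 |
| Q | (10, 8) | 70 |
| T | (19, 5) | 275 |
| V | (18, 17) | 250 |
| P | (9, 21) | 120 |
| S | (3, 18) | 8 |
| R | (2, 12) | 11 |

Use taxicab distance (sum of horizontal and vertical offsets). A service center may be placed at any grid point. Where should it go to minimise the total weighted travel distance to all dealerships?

(18, 17)

Manhattan distance separates: Σwᵢ(|x−xᵢ|+|y−yᵢ|) = Σwᵢ|x−xᵢ| + Σwᵢ|y−yᵢ|, so x and y are optimised independently as 1-D weighted medians.
Total weight W = 736; half = 368.
x-coordinate, sorted with cumulative weight:
  x=2 (R, w=11) cum 11
  x=3 (S, w=8) cum 19
  x=7 (U, w=2) cum 21
  x=9 (P, w=120) cum 141
  x=10 (Q, w=70) cum 211
  x=18 (V, w=250) cum 461  ← median
  x=19 (T, w=275) cum 736
⇒ x* = 18
y-coordinate, sorted with cumulative weight:
  y=5 (T, w=275) cum 275
  y=8 (Q, w=70) cum 345
  y=12 (R, w=11) cum 356
  y=13 (U, w=2) cum 358
  y=17 (V, w=250) cum 608  ← median
  y=18 (S, w=8) cum 616
  y=21 (P, w=120) cum 736
⇒ y* = 17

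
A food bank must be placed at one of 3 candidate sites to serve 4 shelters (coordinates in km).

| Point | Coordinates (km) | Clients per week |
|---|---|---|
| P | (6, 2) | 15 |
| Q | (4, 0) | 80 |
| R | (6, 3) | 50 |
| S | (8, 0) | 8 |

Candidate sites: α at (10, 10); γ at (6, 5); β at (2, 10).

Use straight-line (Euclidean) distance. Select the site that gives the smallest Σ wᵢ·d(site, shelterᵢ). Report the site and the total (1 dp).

Total weighted distance at each candidate:
  α (10, 10): total = 1551.8
  γ (6, 5): total = 618.9
  β (2, 10): total = 1446.4
Minimum is at γ with total 618.9 km.

γ, total 618.9 km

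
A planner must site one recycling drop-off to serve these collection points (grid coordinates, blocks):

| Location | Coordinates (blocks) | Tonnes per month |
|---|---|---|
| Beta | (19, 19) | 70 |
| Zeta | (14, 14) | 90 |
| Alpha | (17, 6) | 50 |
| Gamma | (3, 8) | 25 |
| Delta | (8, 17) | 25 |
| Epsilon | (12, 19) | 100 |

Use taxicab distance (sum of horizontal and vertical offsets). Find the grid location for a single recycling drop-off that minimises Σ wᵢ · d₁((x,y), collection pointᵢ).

(14, 17)

Manhattan distance separates: Σwᵢ(|x−xᵢ|+|y−yᵢ|) = Σwᵢ|x−xᵢ| + Σwᵢ|y−yᵢ|, so x and y are optimised independently as 1-D weighted medians.
Total weight W = 360; half = 180.
x-coordinate, sorted with cumulative weight:
  x=3 (Gamma, w=25) cum 25
  x=8 (Delta, w=25) cum 50
  x=12 (Epsilon, w=100) cum 150
  x=14 (Zeta, w=90) cum 240  ← median
  x=17 (Alpha, w=50) cum 290
  x=19 (Beta, w=70) cum 360
⇒ x* = 14
y-coordinate, sorted with cumulative weight:
  y=6 (Alpha, w=50) cum 50
  y=8 (Gamma, w=25) cum 75
  y=14 (Zeta, w=90) cum 165
  y=17 (Delta, w=25) cum 190  ← median
  y=19 (Beta, w=70) cum 260
  y=19 (Epsilon, w=100) cum 360
⇒ y* = 17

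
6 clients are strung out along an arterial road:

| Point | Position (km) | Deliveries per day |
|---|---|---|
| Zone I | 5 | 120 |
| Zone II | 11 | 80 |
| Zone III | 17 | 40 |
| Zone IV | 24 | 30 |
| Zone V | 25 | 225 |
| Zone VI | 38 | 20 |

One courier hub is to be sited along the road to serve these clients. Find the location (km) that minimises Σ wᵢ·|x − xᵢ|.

x = 24

For a sum of weighted absolute distances on a line, the optimum is the weighted median (not the mean). Total weight W = 515; half-weight = 257.5.
Sort by position and accumulate weight:
  km 5 (Zone I, w=120) → cum 120
  km 11 (Zone II, w=80) → cum 200
  km 17 (Zone III, w=40) → cum 240
  km 24 (Zone IV, w=30) → cum 270  ≥ 257.5 → median here
  km 25 (Zone V, w=225) → cum 495
  km 38 (Zone VI, w=20) → cum 515
Optimal location: km 24.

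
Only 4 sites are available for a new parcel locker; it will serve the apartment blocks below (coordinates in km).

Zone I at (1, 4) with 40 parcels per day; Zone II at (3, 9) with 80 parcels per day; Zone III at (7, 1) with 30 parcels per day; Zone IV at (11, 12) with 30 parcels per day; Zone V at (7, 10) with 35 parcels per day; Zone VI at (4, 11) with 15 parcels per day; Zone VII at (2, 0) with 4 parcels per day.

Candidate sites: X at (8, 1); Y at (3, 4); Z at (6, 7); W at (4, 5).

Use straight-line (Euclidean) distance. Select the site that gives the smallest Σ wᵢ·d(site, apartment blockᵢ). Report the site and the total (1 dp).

Z, total 1126.3 km

Total weighted distance at each candidate:
  X (8, 1): total = 1934.2
  Y (3, 4): total = 1344.4
  Z (6, 7): total = 1126.3
  W (4, 5): total = 1218.9
Minimum is at Z with total 1126.3 km.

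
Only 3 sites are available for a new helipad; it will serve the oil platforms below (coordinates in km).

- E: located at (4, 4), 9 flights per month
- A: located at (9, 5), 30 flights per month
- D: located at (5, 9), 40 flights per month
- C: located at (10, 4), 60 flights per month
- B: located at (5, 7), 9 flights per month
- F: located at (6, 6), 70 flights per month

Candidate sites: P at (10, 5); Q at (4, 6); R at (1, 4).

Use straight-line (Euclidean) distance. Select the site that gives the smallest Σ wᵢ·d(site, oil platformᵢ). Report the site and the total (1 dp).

P, total 738.0 km

Total weighted distance at each candidate:
  P (10, 5): total = 738.0
  Q (4, 6): total = 829.7
  R (1, 4): total = 1487.0
Minimum is at P with total 738.0 km.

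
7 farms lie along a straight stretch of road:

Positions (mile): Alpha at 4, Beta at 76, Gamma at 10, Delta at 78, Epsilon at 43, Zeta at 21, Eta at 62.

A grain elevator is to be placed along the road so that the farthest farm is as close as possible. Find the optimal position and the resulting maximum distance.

The 1-center on a line is the midpoint of the two extreme points: leftmost at 4, rightmost at 78.
Optimal location = (4 + 78)/2 = 41; maximum distance = (78 − 4)/2 = 37.

location 41, max distance 37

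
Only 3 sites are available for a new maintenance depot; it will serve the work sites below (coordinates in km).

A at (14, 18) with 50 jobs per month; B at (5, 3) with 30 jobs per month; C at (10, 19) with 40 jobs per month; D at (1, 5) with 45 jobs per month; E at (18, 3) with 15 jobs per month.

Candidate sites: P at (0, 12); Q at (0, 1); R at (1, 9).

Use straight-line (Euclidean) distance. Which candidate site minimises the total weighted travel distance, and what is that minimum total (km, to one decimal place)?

Total weighted distance at each candidate:
  P (0, 12): total = 2178.8
  Q (0, 1): total = 2543.5
  R (1, 9): total = 1995.5
Minimum is at R with total 1995.5 km.

R, total 1995.5 km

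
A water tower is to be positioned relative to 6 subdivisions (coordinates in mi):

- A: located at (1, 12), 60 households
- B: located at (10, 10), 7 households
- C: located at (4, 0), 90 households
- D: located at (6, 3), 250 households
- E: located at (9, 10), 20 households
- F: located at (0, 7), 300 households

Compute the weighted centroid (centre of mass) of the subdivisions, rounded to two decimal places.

The minimiser of Σwᵢ‖p−pᵢ‖² is the weighted centroid p* = (Σwᵢpᵢ)/(Σwᵢ).
Σwᵢ = 727.
Σwᵢxᵢ = 60·1 + 7·10 + 90·4 + 250·6 + 20·9 + 300·0 = 2170.
Σwᵢyᵢ = 60·12 + 7·10 + 90·0 + 250·3 + 20·10 + 300·7 = 3840.
x* = 2170/727 = 2.98, y* = 3840/727 = 5.28.

(2.98, 5.28)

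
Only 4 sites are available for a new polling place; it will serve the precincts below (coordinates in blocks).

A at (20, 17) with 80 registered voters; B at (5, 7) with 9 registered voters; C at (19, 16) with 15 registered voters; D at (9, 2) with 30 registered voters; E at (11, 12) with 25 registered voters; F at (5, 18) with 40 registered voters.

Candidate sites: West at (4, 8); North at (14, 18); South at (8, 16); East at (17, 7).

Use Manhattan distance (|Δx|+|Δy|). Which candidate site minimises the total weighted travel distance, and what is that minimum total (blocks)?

Total weighted distance at each candidate:
  West (4, 8): total = 3408
  North (14, 18): total = 2060
  South (8, 16): total = 2138
  East (17, 7): total = 2898
Minimum is at North with total 2060 blocks.

North, total 2060 blocks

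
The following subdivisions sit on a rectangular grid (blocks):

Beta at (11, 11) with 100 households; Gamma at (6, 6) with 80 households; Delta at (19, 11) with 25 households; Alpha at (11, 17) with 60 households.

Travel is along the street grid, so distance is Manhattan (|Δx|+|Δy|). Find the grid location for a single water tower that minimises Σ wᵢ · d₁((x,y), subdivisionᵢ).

Manhattan distance separates: Σwᵢ(|x−xᵢ|+|y−yᵢ|) = Σwᵢ|x−xᵢ| + Σwᵢ|y−yᵢ|, so x and y are optimised independently as 1-D weighted medians.
Total weight W = 265; half = 132.5.
x-coordinate, sorted with cumulative weight:
  x=6 (Gamma, w=80) cum 80
  x=11 (Beta, w=100) cum 180  ← median
  x=11 (Alpha, w=60) cum 240
  x=19 (Delta, w=25) cum 265
⇒ x* = 11
y-coordinate, sorted with cumulative weight:
  y=6 (Gamma, w=80) cum 80
  y=11 (Beta, w=100) cum 180  ← median
  y=11 (Delta, w=25) cum 205
  y=17 (Alpha, w=60) cum 265
⇒ y* = 11

(11, 11)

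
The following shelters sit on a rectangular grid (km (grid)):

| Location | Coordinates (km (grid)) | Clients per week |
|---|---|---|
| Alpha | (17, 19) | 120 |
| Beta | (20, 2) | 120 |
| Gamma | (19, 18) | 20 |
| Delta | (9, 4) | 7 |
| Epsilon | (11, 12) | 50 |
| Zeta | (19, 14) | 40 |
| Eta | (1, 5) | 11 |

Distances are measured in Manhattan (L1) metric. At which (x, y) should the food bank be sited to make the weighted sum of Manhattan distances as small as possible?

(17, 12)

Manhattan distance separates: Σwᵢ(|x−xᵢ|+|y−yᵢ|) = Σwᵢ|x−xᵢ| + Σwᵢ|y−yᵢ|, so x and y are optimised independently as 1-D weighted medians.
Total weight W = 368; half = 184.
x-coordinate, sorted with cumulative weight:
  x=1 (Eta, w=11) cum 11
  x=9 (Delta, w=7) cum 18
  x=11 (Epsilon, w=50) cum 68
  x=17 (Alpha, w=120) cum 188  ← median
  x=19 (Gamma, w=20) cum 208
  x=19 (Zeta, w=40) cum 248
  x=20 (Beta, w=120) cum 368
⇒ x* = 17
y-coordinate, sorted with cumulative weight:
  y=2 (Beta, w=120) cum 120
  y=4 (Delta, w=7) cum 127
  y=5 (Eta, w=11) cum 138
  y=12 (Epsilon, w=50) cum 188  ← median
  y=14 (Zeta, w=40) cum 228
  y=18 (Gamma, w=20) cum 248
  y=19 (Alpha, w=120) cum 368
⇒ y* = 12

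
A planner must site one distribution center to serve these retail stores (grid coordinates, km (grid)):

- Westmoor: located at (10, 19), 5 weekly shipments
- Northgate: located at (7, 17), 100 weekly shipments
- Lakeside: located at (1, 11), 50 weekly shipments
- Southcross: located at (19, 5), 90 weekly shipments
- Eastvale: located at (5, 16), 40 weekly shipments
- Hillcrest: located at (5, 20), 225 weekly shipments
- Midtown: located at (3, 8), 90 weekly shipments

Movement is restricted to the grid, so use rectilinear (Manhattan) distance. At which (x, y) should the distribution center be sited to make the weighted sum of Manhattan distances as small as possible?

(5, 17)

Manhattan distance separates: Σwᵢ(|x−xᵢ|+|y−yᵢ|) = Σwᵢ|x−xᵢ| + Σwᵢ|y−yᵢ|, so x and y are optimised independently as 1-D weighted medians.
Total weight W = 600; half = 300.
x-coordinate, sorted with cumulative weight:
  x=1 (Lakeside, w=50) cum 50
  x=3 (Midtown, w=90) cum 140
  x=5 (Eastvale, w=40) cum 180
  x=5 (Hillcrest, w=225) cum 405  ← median
  x=7 (Northgate, w=100) cum 505
  x=10 (Westmoor, w=5) cum 510
  x=19 (Southcross, w=90) cum 600
⇒ x* = 5
y-coordinate, sorted with cumulative weight:
  y=5 (Southcross, w=90) cum 90
  y=8 (Midtown, w=90) cum 180
  y=11 (Lakeside, w=50) cum 230
  y=16 (Eastvale, w=40) cum 270
  y=17 (Northgate, w=100) cum 370  ← median
  y=19 (Westmoor, w=5) cum 375
  y=20 (Hillcrest, w=225) cum 600
⇒ y* = 17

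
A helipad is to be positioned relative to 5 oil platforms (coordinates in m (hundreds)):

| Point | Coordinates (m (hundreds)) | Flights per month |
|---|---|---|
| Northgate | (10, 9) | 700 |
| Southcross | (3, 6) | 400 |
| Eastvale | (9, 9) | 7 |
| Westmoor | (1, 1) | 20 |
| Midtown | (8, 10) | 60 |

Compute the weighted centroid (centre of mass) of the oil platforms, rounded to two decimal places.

The minimiser of Σwᵢ‖p−pᵢ‖² is the weighted centroid p* = (Σwᵢpᵢ)/(Σwᵢ).
Σwᵢ = 1187.
Σwᵢxᵢ = 700·10 + 400·3 + 7·9 + 20·1 + 60·8 = 8763.
Σwᵢyᵢ = 700·9 + 400·6 + 7·9 + 20·1 + 60·10 = 9383.
x* = 8763/1187 = 7.38, y* = 9383/1187 = 7.90.

(7.38, 7.90)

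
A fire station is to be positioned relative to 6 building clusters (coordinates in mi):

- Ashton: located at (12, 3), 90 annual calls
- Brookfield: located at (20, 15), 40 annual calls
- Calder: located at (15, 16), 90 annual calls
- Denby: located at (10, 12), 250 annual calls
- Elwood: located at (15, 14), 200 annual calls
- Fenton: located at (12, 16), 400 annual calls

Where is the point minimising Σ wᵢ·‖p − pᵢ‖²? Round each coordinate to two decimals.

The minimiser of Σwᵢ‖p−pᵢ‖² is the weighted centroid p* = (Σwᵢpᵢ)/(Σwᵢ).
Σwᵢ = 1070.
Σwᵢxᵢ = 90·12 + 40·20 + 90·15 + 250·10 + 200·15 + 400·12 = 13530.
Σwᵢyᵢ = 90·3 + 40·15 + 90·16 + 250·12 + 200·14 + 400·16 = 14510.
x* = 13530/1070 = 12.64, y* = 14510/1070 = 13.56.

(12.64, 13.56)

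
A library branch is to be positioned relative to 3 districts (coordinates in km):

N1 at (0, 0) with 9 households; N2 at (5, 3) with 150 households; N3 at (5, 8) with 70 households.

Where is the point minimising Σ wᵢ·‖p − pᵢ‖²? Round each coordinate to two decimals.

(4.80, 4.41)

The minimiser of Σwᵢ‖p−pᵢ‖² is the weighted centroid p* = (Σwᵢpᵢ)/(Σwᵢ).
Σwᵢ = 229.
Σwᵢxᵢ = 9·0 + 150·5 + 70·5 = 1100.
Σwᵢyᵢ = 9·0 + 150·3 + 70·8 = 1010.
x* = 1100/229 = 4.80, y* = 1010/229 = 4.41.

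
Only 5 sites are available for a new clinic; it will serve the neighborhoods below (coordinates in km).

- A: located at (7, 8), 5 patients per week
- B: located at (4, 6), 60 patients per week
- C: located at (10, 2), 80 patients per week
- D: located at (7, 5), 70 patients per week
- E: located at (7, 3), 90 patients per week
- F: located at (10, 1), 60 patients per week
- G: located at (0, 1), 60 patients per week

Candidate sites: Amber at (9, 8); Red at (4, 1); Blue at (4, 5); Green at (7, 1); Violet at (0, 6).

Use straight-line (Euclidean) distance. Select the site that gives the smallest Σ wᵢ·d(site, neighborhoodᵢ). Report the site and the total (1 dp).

Green, total 1697.8 km

Total weighted distance at each candidate:
  Amber (9, 8): total = 2665.2
  Red (4, 1): total = 2099.2
  Blue (4, 5): total = 1924.4
  Green (7, 1): total = 1697.8
  Violet (0, 6): total = 3289.2
Minimum is at Green with total 1697.8 km.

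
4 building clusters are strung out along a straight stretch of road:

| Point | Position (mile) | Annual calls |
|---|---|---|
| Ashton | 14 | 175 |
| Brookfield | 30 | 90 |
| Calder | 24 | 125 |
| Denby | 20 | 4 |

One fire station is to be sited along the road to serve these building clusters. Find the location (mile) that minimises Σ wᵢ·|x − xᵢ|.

x = 24

For a sum of weighted absolute distances on a line, the optimum is the weighted median (not the mean). Total weight W = 394; half-weight = 197.
Sort by position and accumulate weight:
  mile 14 (Ashton, w=175) → cum 175
  mile 20 (Denby, w=4) → cum 179
  mile 24 (Calder, w=125) → cum 304  ≥ 197 → median here
  mile 30 (Brookfield, w=90) → cum 394
Optimal location: mile 24.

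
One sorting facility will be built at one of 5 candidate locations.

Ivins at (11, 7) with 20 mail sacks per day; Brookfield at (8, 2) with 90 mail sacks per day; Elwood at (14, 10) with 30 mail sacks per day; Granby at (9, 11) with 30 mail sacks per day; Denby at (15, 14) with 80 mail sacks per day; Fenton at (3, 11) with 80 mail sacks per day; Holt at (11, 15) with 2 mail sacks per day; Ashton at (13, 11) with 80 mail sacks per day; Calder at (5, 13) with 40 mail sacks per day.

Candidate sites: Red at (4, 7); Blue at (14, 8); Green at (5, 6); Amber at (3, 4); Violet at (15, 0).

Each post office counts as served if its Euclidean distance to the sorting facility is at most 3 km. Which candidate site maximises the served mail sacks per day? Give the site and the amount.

Coverage radius r = 3 km; a point is covered iff (Δx)²+(Δy)² ≤ 3² = 9.
  Red (4, 7): covers {none} → 0
  Blue (14, 8): covers {Elwood} → 30
  Green (5, 6): covers {none} → 0
  Amber (3, 4): covers {none} → 0
  Violet (15, 0): covers {none} → 0
Maximum coverage at Blue: 30 mail sacks per day.

Blue, covering 30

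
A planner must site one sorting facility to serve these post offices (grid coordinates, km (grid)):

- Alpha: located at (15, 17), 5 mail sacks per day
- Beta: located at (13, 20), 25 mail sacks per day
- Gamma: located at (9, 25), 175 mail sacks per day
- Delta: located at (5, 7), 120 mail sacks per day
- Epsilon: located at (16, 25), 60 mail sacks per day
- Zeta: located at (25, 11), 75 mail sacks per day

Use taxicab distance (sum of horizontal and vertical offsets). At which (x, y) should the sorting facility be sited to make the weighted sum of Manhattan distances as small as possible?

Manhattan distance separates: Σwᵢ(|x−xᵢ|+|y−yᵢ|) = Σwᵢ|x−xᵢ| + Σwᵢ|y−yᵢ|, so x and y are optimised independently as 1-D weighted medians.
Total weight W = 460; half = 230.
x-coordinate, sorted with cumulative weight:
  x=5 (Delta, w=120) cum 120
  x=9 (Gamma, w=175) cum 295  ← median
  x=13 (Beta, w=25) cum 320
  x=15 (Alpha, w=5) cum 325
  x=16 (Epsilon, w=60) cum 385
  x=25 (Zeta, w=75) cum 460
⇒ x* = 9
y-coordinate, sorted with cumulative weight:
  y=7 (Delta, w=120) cum 120
  y=11 (Zeta, w=75) cum 195
  y=17 (Alpha, w=5) cum 200
  y=20 (Beta, w=25) cum 225
  y=25 (Gamma, w=175) cum 400  ← median
  y=25 (Epsilon, w=60) cum 460
⇒ y* = 25

(9, 25)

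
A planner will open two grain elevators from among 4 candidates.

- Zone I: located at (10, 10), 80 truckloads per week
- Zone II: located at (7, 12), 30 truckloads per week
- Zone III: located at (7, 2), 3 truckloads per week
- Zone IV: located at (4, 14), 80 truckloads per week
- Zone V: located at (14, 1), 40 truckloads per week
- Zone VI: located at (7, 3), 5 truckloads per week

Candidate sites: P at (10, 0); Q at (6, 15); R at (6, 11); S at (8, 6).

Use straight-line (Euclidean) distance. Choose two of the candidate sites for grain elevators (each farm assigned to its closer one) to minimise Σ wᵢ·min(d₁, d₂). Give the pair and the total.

Evaluate every pair (each demand assigned to the nearer of the two):
  {P, R}: total = 857.7
  {Q, S}: total = 972.1
  {P, Q}: total = 983.0
  {R, S}: total = 1001.3
  {Q, R}: total = 1130.9
  {P, S}: total = 1447.3
Best pair: {P, R} with total 857.7.

{P, R}, total 857.7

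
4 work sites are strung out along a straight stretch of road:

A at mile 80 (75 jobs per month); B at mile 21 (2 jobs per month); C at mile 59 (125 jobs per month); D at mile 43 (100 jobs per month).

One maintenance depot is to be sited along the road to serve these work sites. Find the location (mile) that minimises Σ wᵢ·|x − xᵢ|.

For a sum of weighted absolute distances on a line, the optimum is the weighted median (not the mean). Total weight W = 302; half-weight = 151.
Sort by position and accumulate weight:
  mile 21 (B, w=2) → cum 2
  mile 43 (D, w=100) → cum 102
  mile 59 (C, w=125) → cum 227  ≥ 151 → median here
  mile 80 (A, w=75) → cum 302
Optimal location: mile 59.

x = 59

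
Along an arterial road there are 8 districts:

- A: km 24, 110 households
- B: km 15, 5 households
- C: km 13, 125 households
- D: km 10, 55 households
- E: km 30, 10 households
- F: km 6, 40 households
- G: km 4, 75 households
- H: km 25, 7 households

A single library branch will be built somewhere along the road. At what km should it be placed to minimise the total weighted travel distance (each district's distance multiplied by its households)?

x = 13

For a sum of weighted absolute distances on a line, the optimum is the weighted median (not the mean). Total weight W = 427; half-weight = 213.5.
Sort by position and accumulate weight:
  km 4 (G, w=75) → cum 75
  km 6 (F, w=40) → cum 115
  km 10 (D, w=55) → cum 170
  km 13 (C, w=125) → cum 295  ≥ 213.5 → median here
  km 15 (B, w=5) → cum 300
  km 24 (A, w=110) → cum 410
  km 25 (H, w=7) → cum 417
  km 30 (E, w=10) → cum 427
Optimal location: km 13.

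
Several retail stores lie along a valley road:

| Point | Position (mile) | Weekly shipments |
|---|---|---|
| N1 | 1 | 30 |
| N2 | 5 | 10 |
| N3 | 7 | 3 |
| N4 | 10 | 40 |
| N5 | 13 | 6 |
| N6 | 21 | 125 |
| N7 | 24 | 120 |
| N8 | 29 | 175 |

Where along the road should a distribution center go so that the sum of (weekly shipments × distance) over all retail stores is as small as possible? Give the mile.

x = 24

For a sum of weighted absolute distances on a line, the optimum is the weighted median (not the mean). Total weight W = 509; half-weight = 254.5.
Sort by position and accumulate weight:
  mile 1 (N1, w=30) → cum 30
  mile 5 (N2, w=10) → cum 40
  mile 7 (N3, w=3) → cum 43
  mile 10 (N4, w=40) → cum 83
  mile 13 (N5, w=6) → cum 89
  mile 21 (N6, w=125) → cum 214
  mile 24 (N7, w=120) → cum 334  ≥ 254.5 → median here
  mile 29 (N8, w=175) → cum 509
Optimal location: mile 24.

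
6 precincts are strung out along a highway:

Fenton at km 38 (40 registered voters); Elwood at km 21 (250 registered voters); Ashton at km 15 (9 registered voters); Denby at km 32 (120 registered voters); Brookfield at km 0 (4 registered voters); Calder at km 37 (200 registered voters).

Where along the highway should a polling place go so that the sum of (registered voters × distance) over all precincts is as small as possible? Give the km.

For a sum of weighted absolute distances on a line, the optimum is the weighted median (not the mean). Total weight W = 623; half-weight = 311.5.
Sort by position and accumulate weight:
  km 0 (Brookfield, w=4) → cum 4
  km 15 (Ashton, w=9) → cum 13
  km 21 (Elwood, w=250) → cum 263
  km 32 (Denby, w=120) → cum 383  ≥ 311.5 → median here
  km 37 (Calder, w=200) → cum 583
  km 38 (Fenton, w=40) → cum 623
Optimal location: km 32.

x = 32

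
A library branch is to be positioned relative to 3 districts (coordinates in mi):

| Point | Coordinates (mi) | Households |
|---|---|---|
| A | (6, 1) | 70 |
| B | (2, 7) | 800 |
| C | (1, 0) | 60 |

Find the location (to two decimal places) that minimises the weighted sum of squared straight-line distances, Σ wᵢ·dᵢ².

The minimiser of Σwᵢ‖p−pᵢ‖² is the weighted centroid p* = (Σwᵢpᵢ)/(Σwᵢ).
Σwᵢ = 930.
Σwᵢxᵢ = 70·6 + 800·2 + 60·1 = 2080.
Σwᵢyᵢ = 70·1 + 800·7 + 60·0 = 5670.
x* = 2080/930 = 2.24, y* = 5670/930 = 6.10.

(2.24, 6.10)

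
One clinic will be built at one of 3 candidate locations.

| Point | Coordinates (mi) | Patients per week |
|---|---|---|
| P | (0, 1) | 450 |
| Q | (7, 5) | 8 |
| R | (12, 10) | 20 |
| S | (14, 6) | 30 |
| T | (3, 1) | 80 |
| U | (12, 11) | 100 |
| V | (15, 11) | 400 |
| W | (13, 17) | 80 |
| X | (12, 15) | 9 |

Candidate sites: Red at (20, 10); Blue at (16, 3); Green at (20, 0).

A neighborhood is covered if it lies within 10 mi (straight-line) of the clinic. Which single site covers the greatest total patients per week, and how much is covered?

Coverage radius r = 10 mi; a point is covered iff (Δx)²+(Δy)² ≤ 10² = 100.
  Red (20, 10): covers {R, S, U, V, W, X} → 639
  Blue (16, 3): covers {Q, R, S, U, V} → 558
  Green (20, 0): covers {S} → 30
Maximum coverage at Red: 639 patients per week.

Red, covering 639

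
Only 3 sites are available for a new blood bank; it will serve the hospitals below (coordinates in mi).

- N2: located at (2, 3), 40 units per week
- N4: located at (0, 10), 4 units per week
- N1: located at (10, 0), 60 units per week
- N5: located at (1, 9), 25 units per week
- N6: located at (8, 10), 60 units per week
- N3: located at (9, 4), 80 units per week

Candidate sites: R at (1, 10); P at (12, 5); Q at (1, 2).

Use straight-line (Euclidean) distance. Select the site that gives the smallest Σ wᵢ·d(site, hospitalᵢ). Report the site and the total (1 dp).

P, total 1712.8 mi

Total weighted distance at each candidate:
  R (1, 10): total = 2339.1
  P (12, 5): total = 1712.8
  Q (1, 2): total = 2114.5
Minimum is at P with total 1712.8 mi.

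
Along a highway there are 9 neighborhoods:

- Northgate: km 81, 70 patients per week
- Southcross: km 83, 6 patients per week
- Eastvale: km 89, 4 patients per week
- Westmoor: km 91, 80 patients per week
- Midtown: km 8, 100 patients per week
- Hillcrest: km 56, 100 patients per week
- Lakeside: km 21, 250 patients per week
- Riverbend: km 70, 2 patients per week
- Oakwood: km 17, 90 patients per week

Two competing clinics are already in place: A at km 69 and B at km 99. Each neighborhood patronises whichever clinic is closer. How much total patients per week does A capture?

The indifferent point is the midpoint (69+99)/2 = 84; neighborhoods left of it (closer to A at 69) go to A, those right go to B.
  Midtown at 8 (w=100) → A
  Oakwood at 17 (w=90) → A
  Lakeside at 21 (w=250) → A
  Hillcrest at 56 (w=100) → A
  Riverbend at 70 (w=2) → A
  Northgate at 81 (w=70) → A
  Southcross at 83 (w=6) → A
  Eastvale at 89 (w=4) → B
  Westmoor at 91 (w=80) → B
A captures 618; B captures 84.

618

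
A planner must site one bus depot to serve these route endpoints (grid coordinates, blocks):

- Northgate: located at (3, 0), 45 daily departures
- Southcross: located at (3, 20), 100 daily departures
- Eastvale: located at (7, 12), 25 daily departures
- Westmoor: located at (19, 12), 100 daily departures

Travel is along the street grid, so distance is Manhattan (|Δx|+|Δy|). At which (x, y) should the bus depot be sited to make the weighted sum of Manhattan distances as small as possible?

(3, 12)

Manhattan distance separates: Σwᵢ(|x−xᵢ|+|y−yᵢ|) = Σwᵢ|x−xᵢ| + Σwᵢ|y−yᵢ|, so x and y are optimised independently as 1-D weighted medians.
Total weight W = 270; half = 135.
x-coordinate, sorted with cumulative weight:
  x=3 (Northgate, w=45) cum 45
  x=3 (Southcross, w=100) cum 145  ← median
  x=7 (Eastvale, w=25) cum 170
  x=19 (Westmoor, w=100) cum 270
⇒ x* = 3
y-coordinate, sorted with cumulative weight:
  y=0 (Northgate, w=45) cum 45
  y=12 (Eastvale, w=25) cum 70
  y=12 (Westmoor, w=100) cum 170  ← median
  y=20 (Southcross, w=100) cum 270
⇒ y* = 12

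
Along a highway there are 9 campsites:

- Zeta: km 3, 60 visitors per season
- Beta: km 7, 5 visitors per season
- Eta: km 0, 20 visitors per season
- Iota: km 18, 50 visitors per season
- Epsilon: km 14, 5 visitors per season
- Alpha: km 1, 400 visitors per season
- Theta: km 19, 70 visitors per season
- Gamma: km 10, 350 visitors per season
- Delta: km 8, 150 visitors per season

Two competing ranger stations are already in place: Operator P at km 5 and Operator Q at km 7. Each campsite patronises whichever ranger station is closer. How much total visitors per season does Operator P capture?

480

The indifferent point is the midpoint (5+7)/2 = 6; campsites left of it (closer to Operator P at 5) go to Operator P, those right go to Operator Q.
  Eta at 0 (w=20) → Operator P
  Alpha at 1 (w=400) → Operator P
  Zeta at 3 (w=60) → Operator P
  Beta at 7 (w=5) → Operator Q
  Delta at 8 (w=150) → Operator Q
  Gamma at 10 (w=350) → Operator Q
  Epsilon at 14 (w=5) → Operator Q
  Iota at 18 (w=50) → Operator Q
  Theta at 19 (w=70) → Operator Q
Operator P captures 480; Operator Q captures 630.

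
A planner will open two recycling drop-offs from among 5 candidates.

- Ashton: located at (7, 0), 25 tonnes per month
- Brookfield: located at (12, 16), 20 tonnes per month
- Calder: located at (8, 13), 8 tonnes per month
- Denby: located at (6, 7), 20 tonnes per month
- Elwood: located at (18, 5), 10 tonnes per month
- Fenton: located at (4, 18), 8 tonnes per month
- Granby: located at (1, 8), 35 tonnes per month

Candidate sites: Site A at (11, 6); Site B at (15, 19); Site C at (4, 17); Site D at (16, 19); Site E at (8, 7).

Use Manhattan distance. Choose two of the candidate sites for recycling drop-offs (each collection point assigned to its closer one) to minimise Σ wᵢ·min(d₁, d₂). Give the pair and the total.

Evaluate every pair (each demand assigned to the nearer of the two):
  {Site C, Site E}: total = 876
  {Site B, Site E}: total = 904
  {Site D, Site E}: total = 932
  {Site A, Site E}: total = 988
  {Site A, Site C}: total = 1122
  {Site A, Site B}: total = 1166
  {Site A, Site D}: total = 1194
  {Site B, Site C}: total = 1522
  {Site C, Site D}: total = 1532
  {Site B, Site D}: total = 2450
Best pair: {Site C, Site E} with total 876.

{Site C, Site E}, total 876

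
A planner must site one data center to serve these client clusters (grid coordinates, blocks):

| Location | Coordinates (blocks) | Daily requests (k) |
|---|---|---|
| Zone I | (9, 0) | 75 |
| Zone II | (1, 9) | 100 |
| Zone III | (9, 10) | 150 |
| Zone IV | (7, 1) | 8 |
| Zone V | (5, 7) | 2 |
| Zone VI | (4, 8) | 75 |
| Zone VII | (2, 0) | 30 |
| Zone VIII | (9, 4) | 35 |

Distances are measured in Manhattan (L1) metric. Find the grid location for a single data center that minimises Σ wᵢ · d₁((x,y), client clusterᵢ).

Manhattan distance separates: Σwᵢ(|x−xᵢ|+|y−yᵢ|) = Σwᵢ|x−xᵢ| + Σwᵢ|y−yᵢ|, so x and y are optimised independently as 1-D weighted medians.
Total weight W = 475; half = 237.5.
x-coordinate, sorted with cumulative weight:
  x=1 (Zone II, w=100) cum 100
  x=2 (Zone VII, w=30) cum 130
  x=4 (Zone VI, w=75) cum 205
  x=5 (Zone V, w=2) cum 207
  x=7 (Zone IV, w=8) cum 215
  x=9 (Zone I, w=75) cum 290  ← median
  x=9 (Zone III, w=150) cum 440
  x=9 (Zone VIII, w=35) cum 475
⇒ x* = 9
y-coordinate, sorted with cumulative weight:
  y=0 (Zone I, w=75) cum 75
  y=0 (Zone VII, w=30) cum 105
  y=1 (Zone IV, w=8) cum 113
  y=4 (Zone VIII, w=35) cum 148
  y=7 (Zone V, w=2) cum 150
  y=8 (Zone VI, w=75) cum 225
  y=9 (Zone II, w=100) cum 325  ← median
  y=10 (Zone III, w=150) cum 475
⇒ y* = 9

(9, 9)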